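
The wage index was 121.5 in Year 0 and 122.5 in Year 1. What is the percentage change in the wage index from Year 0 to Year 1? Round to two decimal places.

Change = (122.5 − 121.5) / 121.5 × 100
       = 1.0 / 121.5 × 100 = 0.8230%

0.82%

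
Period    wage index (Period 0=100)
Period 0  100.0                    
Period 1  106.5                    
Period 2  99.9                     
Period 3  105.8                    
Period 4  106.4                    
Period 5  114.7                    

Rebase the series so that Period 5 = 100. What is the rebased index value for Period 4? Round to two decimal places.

Rebased(Period 4) = 106.4 / 114.7 × 100 = 92.7637

92.76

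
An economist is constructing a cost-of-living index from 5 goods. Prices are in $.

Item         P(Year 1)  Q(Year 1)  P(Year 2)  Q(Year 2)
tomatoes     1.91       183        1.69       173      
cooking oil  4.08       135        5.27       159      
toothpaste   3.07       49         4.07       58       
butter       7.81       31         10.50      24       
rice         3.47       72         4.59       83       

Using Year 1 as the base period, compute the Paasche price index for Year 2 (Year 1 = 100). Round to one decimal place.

Paasche price index uses current-period quantities as weights.
ΣP(Year 2)·Q(Year 2) = 1.69×173 + 5.27×159 + 4.07×58 + 10.50×24 + 4.59×83 = 292.37 + 837.93 + 236.06 + 252 + 380.97 = 1999.33
ΣP(Year 1)·Q(Year 2) = 1.91×173 + 4.08×159 + 3.07×58 + 7.81×24 + 3.47×83 = 330.43 + 648.72 + 178.06 + 187.44 + 288.01 = 1632.66
Index = 1999.33 / 1632.66 × 100 = 122.4584

122.5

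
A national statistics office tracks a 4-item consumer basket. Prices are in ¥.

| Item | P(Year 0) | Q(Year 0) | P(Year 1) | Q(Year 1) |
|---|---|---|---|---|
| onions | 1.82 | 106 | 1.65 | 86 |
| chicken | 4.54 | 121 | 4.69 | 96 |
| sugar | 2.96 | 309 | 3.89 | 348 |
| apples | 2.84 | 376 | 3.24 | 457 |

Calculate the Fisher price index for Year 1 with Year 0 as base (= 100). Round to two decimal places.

Laspeyres component (base-period weights):
ΣP(Year 1)Q(Year 0) = 1.65×106 + 4.69×121 + 3.89×309 + 3.24×376 = 174.9 + 567.49 + 1202.01 + 1218.24 = 3162.64
ΣP(Year 0)Q(Year 0) = 1.82×106 + 4.54×121 + 2.96×309 + 2.84×376 = 192.92 + 549.34 + 914.64 + 1067.84 = 2724.74
L = 3162.64 / 2724.74 × 100 = 116.0713
Paasche component (current-period weights):
ΣP(Year 1)Q(Year 1) = 1.65×86 + 4.69×96 + 3.89×348 + 3.24×457 = 141.9 + 450.24 + 1353.72 + 1480.68 = 3426.54
ΣP(Year 0)Q(Year 1) = 1.82×86 + 4.54×96 + 2.96×348 + 2.84×457 = 156.52 + 435.84 + 1030.08 + 1297.88 = 2920.32
P = 3426.54 / 2920.32 × 100 = 117.3344
Fisher = √(L × P) = √(116.0713 × 117.3344) = 116.7011

116.70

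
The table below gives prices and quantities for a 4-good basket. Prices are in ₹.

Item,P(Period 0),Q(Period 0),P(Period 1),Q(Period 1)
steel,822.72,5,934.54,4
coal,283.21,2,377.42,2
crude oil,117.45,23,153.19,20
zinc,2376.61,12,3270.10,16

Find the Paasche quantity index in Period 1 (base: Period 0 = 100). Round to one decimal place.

124.2

Paasche quantity index uses current-period prices as weights.
ΣP(Period 1)·Q(Period 1) = 934.54×4 + 377.42×2 + 153.19×20 + 3270.10×16 = 3738.16 + 754.84 + 3063.8 + 52321.6 = 59878.4
ΣP(Period 1)·Q(Period 0) = 934.54×5 + 377.42×2 + 153.19×23 + 3270.10×12 = 4672.7 + 754.84 + 3523.37 + 39241.2 = 48192.11
Index = 59878.4 / 48192.11 × 100 = 124.2494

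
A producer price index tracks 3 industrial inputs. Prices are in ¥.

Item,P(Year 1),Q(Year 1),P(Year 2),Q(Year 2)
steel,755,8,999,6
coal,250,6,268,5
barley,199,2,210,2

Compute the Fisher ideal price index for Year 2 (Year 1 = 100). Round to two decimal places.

125.87

Laspeyres component (base-period weights):
ΣP(Year 2)Q(Year 1) = 999×8 + 268×6 + 210×2 = 7992 + 1608 + 420 = 10020
ΣP(Year 1)Q(Year 1) = 755×8 + 250×6 + 199×2 = 6040 + 1500 + 398 = 7938
L = 10020 / 7938 × 100 = 126.2283
Paasche component (current-period weights):
ΣP(Year 2)Q(Year 2) = 999×6 + 268×5 + 210×2 = 5994 + 1340 + 420 = 7754
ΣP(Year 1)Q(Year 2) = 755×6 + 250×5 + 199×2 = 4530 + 1250 + 398 = 6178
P = 7754 / 6178 × 100 = 125.5099
Fisher = √(L × P) = √(126.2283 × 125.5099) = 125.8686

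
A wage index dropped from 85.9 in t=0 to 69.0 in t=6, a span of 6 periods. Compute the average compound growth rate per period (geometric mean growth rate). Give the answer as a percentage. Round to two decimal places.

-3.59%

Growth factor = (69.0/85.9)^(1/6) = (0.803260)^(1/6) = 0.964146
Growth rate = 0.964146 − 1 = -0.035854 = -3.5854%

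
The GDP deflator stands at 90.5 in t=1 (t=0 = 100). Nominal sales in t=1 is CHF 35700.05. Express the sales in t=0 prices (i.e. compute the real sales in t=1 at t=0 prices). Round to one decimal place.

Real = Nominal ÷ (Index/100) = 35700.05 ÷ (90.5/100)
     = 35700.05 ÷ 0.905 = 39447.5691

39447.6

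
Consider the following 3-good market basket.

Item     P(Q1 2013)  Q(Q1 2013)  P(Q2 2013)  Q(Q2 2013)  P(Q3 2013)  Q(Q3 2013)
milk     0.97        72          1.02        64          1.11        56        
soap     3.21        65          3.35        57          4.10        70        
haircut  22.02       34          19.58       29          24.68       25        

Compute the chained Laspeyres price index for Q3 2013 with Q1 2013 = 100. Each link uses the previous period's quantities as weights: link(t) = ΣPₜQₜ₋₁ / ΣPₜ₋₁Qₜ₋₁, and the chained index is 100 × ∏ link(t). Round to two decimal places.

115.36

Link Q1 2013→Q2 2013:
ΣP(Q2 2013)Q(Q1 2013) = 1.02×72 + 3.35×65 + 19.58×34 = 73.44 + 217.75 + 665.72 = 956.91
ΣP(Q1 2013)Q(Q1 2013) = 0.97×72 + 3.21×65 + 22.02×34 = 69.84 + 208.65 + 748.68 = 1027.17
link = 956.91/1027.17 = 0.931598
Link Q2 2013→Q3 2013:
ΣP(Q3 2013)Q(Q2 2013) = 1.11×64 + 4.10×57 + 24.68×29 = 71.04 + 233.7 + 715.72 = 1020.46
ΣP(Q2 2013)Q(Q2 2013) = 1.02×64 + 3.35×57 + 19.58×29 = 65.28 + 190.95 + 567.82 = 824.05
link = 1020.46/824.05 = 1.238347
Chained index = 100 × 0.931598 × 1.238347 = 115.3642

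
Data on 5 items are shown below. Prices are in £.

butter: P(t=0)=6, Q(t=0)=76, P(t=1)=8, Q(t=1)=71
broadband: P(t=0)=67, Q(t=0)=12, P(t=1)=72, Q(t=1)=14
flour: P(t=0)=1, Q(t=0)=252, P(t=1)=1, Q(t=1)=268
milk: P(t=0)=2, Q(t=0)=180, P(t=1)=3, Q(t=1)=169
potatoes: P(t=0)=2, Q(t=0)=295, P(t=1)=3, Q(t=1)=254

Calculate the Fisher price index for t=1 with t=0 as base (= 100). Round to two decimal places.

Laspeyres component (base-period weights):
ΣP(t=1)Q(t=0) = 8×76 + 72×12 + 1×252 + 3×180 + 3×295 = 608 + 864 + 252 + 540 + 885 = 3149
ΣP(t=0)Q(t=0) = 6×76 + 67×12 + 1×252 + 2×180 + 2×295 = 456 + 804 + 252 + 360 + 590 = 2462
L = 3149 / 2462 × 100 = 127.9041
Paasche component (current-period weights):
ΣP(t=1)Q(t=1) = 8×71 + 72×14 + 1×268 + 3×169 + 3×254 = 568 + 1008 + 268 + 507 + 762 = 3113
ΣP(t=0)Q(t=1) = 6×71 + 67×14 + 1×268 + 2×169 + 2×254 = 426 + 938 + 268 + 338 + 508 = 2478
P = 3113 / 2478 × 100 = 125.6255
Fisher = √(L × P) = √(127.9041 × 125.6255) = 126.7597

126.76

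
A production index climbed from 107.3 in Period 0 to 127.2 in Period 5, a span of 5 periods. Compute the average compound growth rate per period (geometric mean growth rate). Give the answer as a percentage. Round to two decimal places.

3.46%

Growth factor = (127.2/107.3)^(1/5) = (1.185461)^(1/5) = 1.034612
Growth rate = 1.034612 − 1 = 0.034612 = 3.4612%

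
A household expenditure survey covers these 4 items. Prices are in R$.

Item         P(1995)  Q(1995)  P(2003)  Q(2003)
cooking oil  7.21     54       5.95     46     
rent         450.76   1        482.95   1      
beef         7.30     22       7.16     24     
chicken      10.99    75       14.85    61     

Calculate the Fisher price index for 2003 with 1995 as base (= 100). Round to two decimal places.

Laspeyres component (base-period weights):
ΣP(2003)Q(1995) = 5.95×54 + 482.95×1 + 7.16×22 + 14.85×75 = 321.3 + 482.95 + 157.52 + 1113.75 = 2075.52
ΣP(1995)Q(1995) = 7.21×54 + 450.76×1 + 7.30×22 + 10.99×75 = 389.34 + 450.76 + 160.6 + 824.25 = 1824.95
L = 2075.52 / 1824.95 × 100 = 113.7302
Paasche component (current-period weights):
ΣP(2003)Q(2003) = 5.95×46 + 482.95×1 + 7.16×24 + 14.85×61 = 273.7 + 482.95 + 171.84 + 905.85 = 1834.34
ΣP(1995)Q(2003) = 7.21×46 + 450.76×1 + 7.30×24 + 10.99×61 = 331.66 + 450.76 + 175.2 + 670.39 = 1628.01
P = 1834.34 / 1628.01 × 100 = 112.6738
Fisher = √(L × P) = √(113.7302 × 112.6738) = 113.2008

113.20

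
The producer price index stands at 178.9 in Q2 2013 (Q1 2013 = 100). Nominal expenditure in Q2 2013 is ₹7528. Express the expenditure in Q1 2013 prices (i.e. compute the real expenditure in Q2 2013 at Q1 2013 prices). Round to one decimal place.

4207.9

Real = Nominal ÷ (Index/100) = 7528 ÷ (178.9/100)
     = 7528 ÷ 1.789 = 4207.9374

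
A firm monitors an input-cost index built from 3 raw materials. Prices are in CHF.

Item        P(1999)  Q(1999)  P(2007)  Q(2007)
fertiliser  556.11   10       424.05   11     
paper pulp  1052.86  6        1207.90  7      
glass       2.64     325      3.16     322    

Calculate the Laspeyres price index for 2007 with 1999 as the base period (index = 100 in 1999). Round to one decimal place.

Laspeyres price index uses base-period quantities as weights.
ΣP(2007)·Q(1999) = 424.05×10 + 1207.90×6 + 3.16×325 = 4240.5 + 7247.4 + 1027 = 12514.9
ΣP(1999)·Q(1999) = 556.11×10 + 1052.86×6 + 2.64×325 = 5561.1 + 6317.16 + 858 = 12736.26
Index = 12514.9 / 12736.26 × 100 = 98.2620

98.3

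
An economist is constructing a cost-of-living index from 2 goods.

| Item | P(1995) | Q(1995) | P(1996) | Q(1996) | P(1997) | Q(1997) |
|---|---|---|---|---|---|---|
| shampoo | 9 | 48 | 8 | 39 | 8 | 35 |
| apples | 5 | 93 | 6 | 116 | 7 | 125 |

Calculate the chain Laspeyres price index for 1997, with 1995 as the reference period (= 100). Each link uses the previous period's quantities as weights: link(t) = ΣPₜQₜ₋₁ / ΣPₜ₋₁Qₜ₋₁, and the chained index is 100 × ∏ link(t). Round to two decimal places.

Link 1995→1996:
ΣP(1996)Q(1995) = 8×48 + 6×93 = 384 + 558 = 942
ΣP(1995)Q(1995) = 9×48 + 5×93 = 432 + 465 = 897
link = 942/897 = 1.050167
Link 1996→1997:
ΣP(1997)Q(1996) = 8×39 + 7×116 = 312 + 812 = 1124
ΣP(1996)Q(1996) = 8×39 + 6×116 = 312 + 696 = 1008
link = 1124/1008 = 1.115079
Chained index = 100 × 1.050167 × 1.115079 = 117.1020

117.10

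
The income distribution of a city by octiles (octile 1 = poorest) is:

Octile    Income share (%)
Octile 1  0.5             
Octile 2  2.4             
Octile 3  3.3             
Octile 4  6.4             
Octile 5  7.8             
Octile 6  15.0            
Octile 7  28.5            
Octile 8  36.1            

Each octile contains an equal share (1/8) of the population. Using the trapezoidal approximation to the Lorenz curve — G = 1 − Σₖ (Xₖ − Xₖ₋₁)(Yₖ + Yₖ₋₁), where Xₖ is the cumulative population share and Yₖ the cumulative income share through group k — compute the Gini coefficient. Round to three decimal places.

Cumulative income shares Yₖ: 0.0050, 0.0290, 0.0620, 0.1260, 0.2040, 0.3540, 0.6390, 1.0000
Σ (Xₖ−Xₖ₋₁)(Yₖ+Yₖ₋₁) = (1/8)(0.0050+0.0000) + (1/8)(0.0290+0.0050) + (1/8)(0.0620+0.0290) + (1/8)(0.1260+0.0620) + (1/8)(0.2040+0.1260) + (1/8)(0.3540+0.2040) + (1/8)(0.6390+0.3540) + (1/8)(1.0000+0.6390)
  = 0.0006 + 0.0043 + 0.0114 + 0.0235 + 0.0413 + 0.0698 + 0.1241 + 0.2049 = 0.4798
G = 1 − 0.4798 = 0.5202

0.520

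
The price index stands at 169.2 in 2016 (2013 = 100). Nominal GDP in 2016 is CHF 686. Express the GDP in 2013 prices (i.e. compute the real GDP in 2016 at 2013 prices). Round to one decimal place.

Real = Nominal ÷ (Index/100) = 686 ÷ (169.2/100)
     = 686 ÷ 1.692 = 405.4374

405.4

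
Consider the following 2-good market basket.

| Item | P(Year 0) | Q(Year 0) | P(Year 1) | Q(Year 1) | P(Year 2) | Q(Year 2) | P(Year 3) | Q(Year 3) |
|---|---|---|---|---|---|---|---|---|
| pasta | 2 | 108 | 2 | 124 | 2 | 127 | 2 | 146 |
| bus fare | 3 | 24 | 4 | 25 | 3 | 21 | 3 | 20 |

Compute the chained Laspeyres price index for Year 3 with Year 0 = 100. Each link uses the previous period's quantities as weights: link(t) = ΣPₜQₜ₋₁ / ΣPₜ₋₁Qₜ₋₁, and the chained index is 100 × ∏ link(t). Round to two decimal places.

Link Year 0→Year 1:
ΣP(Year 1)Q(Year 0) = 2×108 + 4×24 = 216 + 96 = 312
ΣP(Year 0)Q(Year 0) = 2×108 + 3×24 = 216 + 72 = 288
link = 312/288 = 1.083333
Link Year 1→Year 2:
ΣP(Year 2)Q(Year 1) = 2×124 + 3×25 = 248 + 75 = 323
ΣP(Year 1)Q(Year 1) = 2×124 + 4×25 = 248 + 100 = 348
link = 323/348 = 0.928161
Link Year 2→Year 3:
ΣP(Year 3)Q(Year 2) = 2×127 + 3×21 = 254 + 63 = 317
ΣP(Year 2)Q(Year 2) = 2×127 + 3×21 = 254 + 63 = 317
link = 317/317 = 1.000000
Chained index = 100 × 1.083333 × 0.928161 × 1.000000 = 100.5508

100.55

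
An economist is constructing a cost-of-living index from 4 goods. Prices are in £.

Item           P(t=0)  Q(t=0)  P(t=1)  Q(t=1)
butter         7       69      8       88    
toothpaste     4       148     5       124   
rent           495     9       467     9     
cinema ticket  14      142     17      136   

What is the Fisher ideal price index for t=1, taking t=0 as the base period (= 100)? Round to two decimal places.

Laspeyres component (base-period weights):
ΣP(t=1)Q(t=0) = 8×69 + 5×148 + 467×9 + 17×142 = 552 + 740 + 4203 + 2414 = 7909
ΣP(t=0)Q(t=0) = 7×69 + 4×148 + 495×9 + 14×142 = 483 + 592 + 4455 + 1988 = 7518
L = 7909 / 7518 × 100 = 105.2009
Paasche component (current-period weights):
ΣP(t=1)Q(t=1) = 8×88 + 5×124 + 467×9 + 17×136 = 704 + 620 + 4203 + 2312 = 7839
ΣP(t=0)Q(t=1) = 7×88 + 4×124 + 495×9 + 14×136 = 616 + 496 + 4455 + 1904 = 7471
P = 7839 / 7471 × 100 = 104.9257
Fisher = √(L × P) = √(105.2009 × 104.9257) = 105.0632

105.06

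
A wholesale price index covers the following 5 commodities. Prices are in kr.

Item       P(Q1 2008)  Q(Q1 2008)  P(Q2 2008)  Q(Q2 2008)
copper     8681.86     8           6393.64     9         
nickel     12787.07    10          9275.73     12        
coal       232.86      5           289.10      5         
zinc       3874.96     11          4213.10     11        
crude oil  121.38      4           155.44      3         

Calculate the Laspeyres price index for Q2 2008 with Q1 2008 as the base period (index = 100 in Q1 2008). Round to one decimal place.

79.6

Laspeyres price index uses base-period quantities as weights.
ΣP(Q2 2008)·Q(Q1 2008) = 6393.64×8 + 9275.73×10 + 289.10×5 + 4213.10×11 + 155.44×4 = 51149.12 + 92757.3 + 1445.5 + 46344.1 + 621.76 = 192317.78
ΣP(Q1 2008)·Q(Q1 2008) = 8681.86×8 + 12787.07×10 + 232.86×5 + 3874.96×11 + 121.38×4 = 69454.88 + 127870.7 + 1164.3 + 42624.56 + 485.52 = 241599.96
Index = 192317.78 / 241599.96 × 100 = 79.6017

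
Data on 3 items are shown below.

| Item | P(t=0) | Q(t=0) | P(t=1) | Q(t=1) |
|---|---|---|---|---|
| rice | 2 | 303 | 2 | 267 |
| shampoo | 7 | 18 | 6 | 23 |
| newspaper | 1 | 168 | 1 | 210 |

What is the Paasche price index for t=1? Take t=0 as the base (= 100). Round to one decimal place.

97.5

Paasche price index uses current-period quantities as weights.
ΣP(t=1)·Q(t=1) = 2×267 + 6×23 + 1×210 = 534 + 138 + 210 = 882
ΣP(t=0)·Q(t=1) = 2×267 + 7×23 + 1×210 = 534 + 161 + 210 = 905
Index = 882 / 905 × 100 = 97.4586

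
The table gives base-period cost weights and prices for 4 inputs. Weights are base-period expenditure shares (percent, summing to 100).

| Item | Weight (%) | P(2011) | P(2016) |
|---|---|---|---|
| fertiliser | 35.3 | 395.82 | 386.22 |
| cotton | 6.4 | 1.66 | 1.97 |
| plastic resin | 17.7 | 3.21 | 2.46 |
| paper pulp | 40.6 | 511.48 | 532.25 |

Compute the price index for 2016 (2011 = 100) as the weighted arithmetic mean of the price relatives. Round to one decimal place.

97.9

fertiliser: 35.3 × (386.22/395.82) = 35.3 × 0.975747 = 34.4439
cotton: 6.4 × (1.97/1.66) = 6.4 × 1.186747 = 7.5952
plastic resin: 17.7 × (2.46/3.21) = 17.7 × 0.766355 = 13.5645
paper pulp: 40.6 × (532.25/511.48) = 40.6 × 1.040608 = 42.2487
Index = Σ wᵢ·(p₁ᵢ/p₀ᵢ) = 34.4439 + 7.5952 + 13.5645 + 42.2487 = 97.8522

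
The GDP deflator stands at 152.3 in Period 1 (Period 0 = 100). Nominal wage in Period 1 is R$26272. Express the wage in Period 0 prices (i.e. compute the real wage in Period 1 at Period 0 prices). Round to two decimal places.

Real = Nominal ÷ (Index/100) = 26272 ÷ (152.3/100)
     = 26272 ÷ 1.523 = 17250.1641

17250.16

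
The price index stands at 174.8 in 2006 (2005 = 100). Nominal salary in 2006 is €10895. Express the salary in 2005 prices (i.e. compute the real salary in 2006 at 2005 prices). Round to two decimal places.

6232.84

Real = Nominal ÷ (Index/100) = 10895 ÷ (174.8/100)
     = 10895 ÷ 1.748 = 6232.8375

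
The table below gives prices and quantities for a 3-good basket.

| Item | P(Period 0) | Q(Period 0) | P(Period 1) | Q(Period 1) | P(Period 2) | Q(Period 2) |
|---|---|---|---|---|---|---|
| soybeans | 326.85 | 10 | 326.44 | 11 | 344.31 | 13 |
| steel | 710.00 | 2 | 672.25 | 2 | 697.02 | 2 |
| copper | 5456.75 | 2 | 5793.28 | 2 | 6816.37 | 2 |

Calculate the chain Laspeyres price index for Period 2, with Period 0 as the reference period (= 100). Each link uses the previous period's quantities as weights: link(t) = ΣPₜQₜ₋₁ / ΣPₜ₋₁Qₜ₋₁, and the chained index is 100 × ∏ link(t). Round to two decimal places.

118.21

Link Period 0→Period 1:
ΣP(Period 1)Q(Period 0) = 326.44×10 + 672.25×2 + 5793.28×2 = 3264.4 + 1344.5 + 11586.56 = 16195.46
ΣP(Period 0)Q(Period 0) = 326.85×10 + 710.00×2 + 5456.75×2 = 3268.5 + 1420 + 10913.5 = 15602
link = 16195.46/15602 = 1.038037
Link Period 1→Period 2:
ΣP(Period 2)Q(Period 1) = 344.31×11 + 697.02×2 + 6816.37×2 = 3787.41 + 1394.04 + 13632.74 = 18814.19
ΣP(Period 1)Q(Period 1) = 326.44×11 + 672.25×2 + 5793.28×2 = 3590.84 + 1344.5 + 11586.56 = 16521.9
link = 18814.19/16521.9 = 1.138743
Chained index = 100 × 1.038037 × 1.138743 = 118.2057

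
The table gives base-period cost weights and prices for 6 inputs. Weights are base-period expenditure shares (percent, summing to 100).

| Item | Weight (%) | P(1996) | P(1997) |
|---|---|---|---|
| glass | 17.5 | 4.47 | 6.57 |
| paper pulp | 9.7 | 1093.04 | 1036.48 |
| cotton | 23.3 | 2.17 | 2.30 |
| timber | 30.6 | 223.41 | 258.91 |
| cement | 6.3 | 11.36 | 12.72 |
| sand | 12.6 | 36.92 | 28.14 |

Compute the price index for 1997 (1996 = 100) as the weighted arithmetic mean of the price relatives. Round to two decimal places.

111.74

glass: 17.5 × (6.57/4.47) = 17.5 × 1.469799 = 25.7215
paper pulp: 9.7 × (1036.48/1093.04) = 9.7 × 0.948254 = 9.1981
cotton: 23.3 × (2.30/2.17) = 23.3 × 1.059908 = 24.6959
timber: 30.6 × (258.91/223.41) = 30.6 × 1.158901 = 35.4624
cement: 6.3 × (12.72/11.36) = 6.3 × 1.119718 = 7.0542
sand: 12.6 × (28.14/36.92) = 12.6 × 0.762189 = 9.6036
Index = Σ wᵢ·(p₁ᵢ/p₀ᵢ) = 25.7215 + 9.1981 + 24.6959 + 35.4624 + 7.0542 + 9.6036 = 111.7356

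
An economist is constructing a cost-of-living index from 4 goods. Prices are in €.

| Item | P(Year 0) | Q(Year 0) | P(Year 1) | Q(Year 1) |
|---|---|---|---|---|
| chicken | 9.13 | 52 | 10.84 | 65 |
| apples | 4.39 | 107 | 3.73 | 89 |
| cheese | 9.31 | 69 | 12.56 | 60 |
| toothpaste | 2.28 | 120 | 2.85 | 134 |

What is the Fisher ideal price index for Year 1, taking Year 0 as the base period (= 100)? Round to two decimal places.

Laspeyres component (base-period weights):
ΣP(Year 1)Q(Year 0) = 10.84×52 + 3.73×107 + 12.56×69 + 2.85×120 = 563.68 + 399.11 + 866.64 + 342 = 2171.43
ΣP(Year 0)Q(Year 0) = 9.13×52 + 4.39×107 + 9.31×69 + 2.28×120 = 474.76 + 469.73 + 642.39 + 273.6 = 1860.48
L = 2171.43 / 1860.48 × 100 = 116.7134
Paasche component (current-period weights):
ΣP(Year 1)Q(Year 1) = 10.84×65 + 3.73×89 + 12.56×60 + 2.85×134 = 704.6 + 331.97 + 753.6 + 381.9 = 2172.07
ΣP(Year 0)Q(Year 1) = 9.13×65 + 4.39×89 + 9.31×60 + 2.28×134 = 593.45 + 390.71 + 558.6 + 305.52 = 1848.28
P = 2172.07 / 1848.28 × 100 = 117.5184
Fisher = √(L × P) = √(116.7134 × 117.5184) = 117.1152

117.12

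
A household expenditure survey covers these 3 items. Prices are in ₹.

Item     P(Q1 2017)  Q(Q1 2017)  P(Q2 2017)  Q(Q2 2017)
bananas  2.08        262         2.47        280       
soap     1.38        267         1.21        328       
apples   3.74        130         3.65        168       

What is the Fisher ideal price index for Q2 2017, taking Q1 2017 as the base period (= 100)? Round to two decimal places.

102.76

Laspeyres component (base-period weights):
ΣP(Q2 2017)Q(Q1 2017) = 2.47×262 + 1.21×267 + 3.65×130 = 647.14 + 323.07 + 474.5 = 1444.71
ΣP(Q1 2017)Q(Q1 2017) = 2.08×262 + 1.38×267 + 3.74×130 = 544.96 + 368.46 + 486.2 = 1399.62
L = 1444.71 / 1399.62 × 100 = 103.2216
Paasche component (current-period weights):
ΣP(Q2 2017)Q(Q2 2017) = 2.47×280 + 1.21×328 + 3.65×168 = 691.6 + 396.88 + 613.2 = 1701.68
ΣP(Q1 2017)Q(Q2 2017) = 2.08×280 + 1.38×328 + 3.74×168 = 582.4 + 452.64 + 628.32 = 1663.36
P = 1701.68 / 1663.36 × 100 = 102.3038
Fisher = √(L × P) = √(103.2216 × 102.3038) = 102.7617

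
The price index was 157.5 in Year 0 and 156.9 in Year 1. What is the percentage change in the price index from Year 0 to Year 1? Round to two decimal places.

-0.38%

Change = (156.9 − 157.5) / 157.5 × 100
       = -0.6 / 157.5 × 100 = -0.3810%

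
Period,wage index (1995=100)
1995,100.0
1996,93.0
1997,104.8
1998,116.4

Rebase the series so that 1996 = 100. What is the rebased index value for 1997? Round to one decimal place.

Rebased(1997) = 104.8 / 93.0 × 100 = 112.6882

112.7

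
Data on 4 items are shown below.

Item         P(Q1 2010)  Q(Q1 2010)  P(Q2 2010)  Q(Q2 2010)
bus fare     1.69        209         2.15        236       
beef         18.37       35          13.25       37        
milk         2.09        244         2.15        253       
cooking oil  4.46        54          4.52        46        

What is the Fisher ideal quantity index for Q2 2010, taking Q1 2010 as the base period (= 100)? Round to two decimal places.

103.89

Laspeyres component (base-period weights):
ΣP(Q1 2010)Q(Q2 2010) = 1.69×236 + 18.37×37 + 2.09×253 + 4.46×46 = 398.84 + 679.69 + 528.77 + 205.16 = 1812.46
ΣP(Q1 2010)Q(Q1 2010) = 1.69×209 + 18.37×35 + 2.09×244 + 4.46×54 = 353.21 + 642.95 + 509.96 + 240.84 = 1746.96
L = 1812.46 / 1746.96 × 100 = 103.7494
Paasche component (current-period weights):
ΣP(Q2 2010)Q(Q2 2010) = 2.15×236 + 13.25×37 + 2.15×253 + 4.52×46 = 507.4 + 490.25 + 543.95 + 207.92 = 1749.52
ΣP(Q2 2010)Q(Q1 2010) = 2.15×209 + 13.25×35 + 2.15×244 + 4.52×54 = 449.35 + 463.75 + 524.6 + 244.08 = 1681.78
P = 1749.52 / 1681.78 × 100 = 104.0279
Fisher = √(L × P) = √(103.7494 × 104.0279) = 103.8885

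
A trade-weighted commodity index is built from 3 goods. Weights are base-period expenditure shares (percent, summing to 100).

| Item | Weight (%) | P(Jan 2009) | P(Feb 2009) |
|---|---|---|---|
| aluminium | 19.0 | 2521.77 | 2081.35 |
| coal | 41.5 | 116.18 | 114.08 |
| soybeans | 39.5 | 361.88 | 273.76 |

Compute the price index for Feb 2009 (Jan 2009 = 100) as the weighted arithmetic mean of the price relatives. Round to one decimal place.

aluminium: 19.0 × (2081.35/2521.77) = 19.0 × 0.825353 = 15.6817
coal: 41.5 × (114.08/116.18) = 41.5 × 0.981925 = 40.7499
soybeans: 39.5 × (273.76/361.88) = 39.5 × 0.756494 = 29.8815
Index = Σ wᵢ·(p₁ᵢ/p₀ᵢ) = 15.6817 + 40.7499 + 29.8815 = 86.3131

86.3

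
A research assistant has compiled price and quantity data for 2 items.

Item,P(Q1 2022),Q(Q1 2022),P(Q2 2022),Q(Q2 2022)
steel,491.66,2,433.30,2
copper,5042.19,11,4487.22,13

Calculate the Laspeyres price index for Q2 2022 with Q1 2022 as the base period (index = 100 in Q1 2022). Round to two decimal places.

Laspeyres price index uses base-period quantities as weights.
ΣP(Q2 2022)·Q(Q1 2022) = 433.30×2 + 4487.22×11 = 866.6 + 49359.42 = 50226.02
ΣP(Q1 2022)·Q(Q1 2022) = 491.66×2 + 5042.19×11 = 983.32 + 55464.09 = 56447.41
Index = 50226.02 / 56447.41 × 100 = 88.9784

88.98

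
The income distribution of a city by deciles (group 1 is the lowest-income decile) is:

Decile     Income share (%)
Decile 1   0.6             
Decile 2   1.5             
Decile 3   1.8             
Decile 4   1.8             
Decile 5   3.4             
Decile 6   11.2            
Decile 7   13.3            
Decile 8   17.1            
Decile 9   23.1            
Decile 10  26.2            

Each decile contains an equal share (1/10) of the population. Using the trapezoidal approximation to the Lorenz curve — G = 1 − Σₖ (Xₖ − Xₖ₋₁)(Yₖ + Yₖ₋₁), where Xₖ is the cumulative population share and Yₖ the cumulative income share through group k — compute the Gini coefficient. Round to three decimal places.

Cumulative income shares Yₖ: 0.0060, 0.0210, 0.0390, 0.0570, 0.0910, 0.2030, 0.3360, 0.5070, 0.7380, 1.0000
Σ (Xₖ−Xₖ₋₁)(Yₖ+Yₖ₋₁) = (1/10)(0.0060+0.0000) + (1/10)(0.0210+0.0060) + (1/10)(0.0390+0.0210) + (1/10)(0.0570+0.0390) + (1/10)(0.0910+0.0570) + (1/10)(0.2030+0.0910) + (1/10)(0.3360+0.2030) + (1/10)(0.5070+0.3360) + (1/10)(0.7380+0.5070) + (1/10)(1.0000+0.7380)
  = 0.0006 + 0.0027 + 0.0060 + 0.0096 + 0.0148 + 0.0294 + 0.0539 + 0.0843 + 0.1245 + 0.1738 = 0.4996
G = 1 − 0.4996 = 0.5004

0.500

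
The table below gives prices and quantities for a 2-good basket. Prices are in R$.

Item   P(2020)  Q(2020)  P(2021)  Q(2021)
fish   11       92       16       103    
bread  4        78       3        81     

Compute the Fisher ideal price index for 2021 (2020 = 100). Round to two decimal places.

129.32

Laspeyres component (base-period weights):
ΣP(2021)Q(2020) = 16×92 + 3×78 = 1472 + 234 = 1706
ΣP(2020)Q(2020) = 11×92 + 4×78 = 1012 + 312 = 1324
L = 1706 / 1324 × 100 = 128.8520
Paasche component (current-period weights):
ΣP(2021)Q(2021) = 16×103 + 3×81 = 1648 + 243 = 1891
ΣP(2020)Q(2021) = 11×103 + 4×81 = 1133 + 324 = 1457
P = 1891 / 1457 × 100 = 129.7872
Fisher = √(L × P) = √(128.8520 × 129.7872) = 129.3188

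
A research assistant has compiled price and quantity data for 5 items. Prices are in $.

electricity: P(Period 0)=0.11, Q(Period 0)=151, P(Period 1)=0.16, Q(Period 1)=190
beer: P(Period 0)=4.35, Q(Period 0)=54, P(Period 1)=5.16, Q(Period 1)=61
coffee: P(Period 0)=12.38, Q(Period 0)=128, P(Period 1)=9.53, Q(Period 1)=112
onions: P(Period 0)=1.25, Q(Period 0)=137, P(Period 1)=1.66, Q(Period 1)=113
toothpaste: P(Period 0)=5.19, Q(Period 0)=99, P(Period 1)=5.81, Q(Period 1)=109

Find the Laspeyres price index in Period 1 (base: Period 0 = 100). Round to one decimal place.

Laspeyres price index uses base-period quantities as weights.
ΣP(Period 1)·Q(Period 0) = 0.16×151 + 5.16×54 + 9.53×128 + 1.66×137 + 5.81×99 = 24.16 + 278.64 + 1219.84 + 227.42 + 575.19 = 2325.25
ΣP(Period 0)·Q(Period 0) = 0.11×151 + 4.35×54 + 12.38×128 + 1.25×137 + 5.19×99 = 16.61 + 234.9 + 1584.64 + 171.25 + 513.81 = 2521.21
Index = 2325.25 / 2521.21 × 100 = 92.2275

92.2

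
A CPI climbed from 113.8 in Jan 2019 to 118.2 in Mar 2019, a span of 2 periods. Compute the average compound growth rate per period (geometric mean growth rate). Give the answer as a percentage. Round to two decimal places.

Growth factor = (118.2/113.8)^(1/2) = (1.038664)^(1/2) = 1.019149
Growth rate = 1.019149 − 1 = 0.019149 = 1.9149%

1.91%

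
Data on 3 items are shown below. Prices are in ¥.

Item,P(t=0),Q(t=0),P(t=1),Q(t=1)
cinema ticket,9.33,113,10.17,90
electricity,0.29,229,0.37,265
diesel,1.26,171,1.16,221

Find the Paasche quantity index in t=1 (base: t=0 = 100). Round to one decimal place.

88.6

Paasche quantity index uses current-period prices as weights.
ΣP(t=1)·Q(t=1) = 10.17×90 + 0.37×265 + 1.16×221 = 915.3 + 98.05 + 256.36 = 1269.71
ΣP(t=1)·Q(t=0) = 10.17×113 + 0.37×229 + 1.16×171 = 1149.21 + 84.73 + 198.36 = 1432.3
Index = 1269.71 / 1432.3 × 100 = 88.6483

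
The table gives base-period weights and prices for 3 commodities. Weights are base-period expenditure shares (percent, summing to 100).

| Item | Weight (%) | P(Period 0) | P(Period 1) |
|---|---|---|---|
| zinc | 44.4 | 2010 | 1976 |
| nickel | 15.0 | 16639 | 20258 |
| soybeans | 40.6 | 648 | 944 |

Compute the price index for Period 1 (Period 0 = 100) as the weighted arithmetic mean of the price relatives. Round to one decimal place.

121.1

zinc: 44.4 × (1976/2010) = 44.4 × 0.983085 = 43.6490
nickel: 15.0 × (20258/16639) = 15.0 × 1.217501 = 18.2625
soybeans: 40.6 × (944/648) = 40.6 × 1.456790 = 59.1457
Index = Σ wᵢ·(p₁ᵢ/p₀ᵢ) = 43.6490 + 18.2625 + 59.1457 = 121.0572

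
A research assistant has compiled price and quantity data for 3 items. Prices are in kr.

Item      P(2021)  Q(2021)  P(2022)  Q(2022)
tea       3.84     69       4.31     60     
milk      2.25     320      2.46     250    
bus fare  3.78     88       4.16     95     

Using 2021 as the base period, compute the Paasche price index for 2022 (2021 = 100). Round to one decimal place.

Paasche price index uses current-period quantities as weights.
ΣP(2022)·Q(2022) = 4.31×60 + 2.46×250 + 4.16×95 = 258.6 + 615 + 395.2 = 1268.8
ΣP(2021)·Q(2022) = 3.84×60 + 2.25×250 + 3.78×95 = 230.4 + 562.5 + 359.1 = 1152
Index = 1268.8 / 1152 × 100 = 110.1389

110.1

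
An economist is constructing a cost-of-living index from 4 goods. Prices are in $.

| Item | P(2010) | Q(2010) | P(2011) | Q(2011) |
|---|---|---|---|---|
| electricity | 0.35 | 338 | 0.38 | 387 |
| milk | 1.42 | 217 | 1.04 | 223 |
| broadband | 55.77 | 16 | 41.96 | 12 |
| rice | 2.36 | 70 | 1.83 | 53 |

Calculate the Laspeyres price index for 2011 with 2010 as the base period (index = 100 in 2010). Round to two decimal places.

77.74

Laspeyres price index uses base-period quantities as weights.
ΣP(2011)·Q(2010) = 0.38×338 + 1.04×217 + 41.96×16 + 1.83×70 = 128.44 + 225.68 + 671.36 + 128.1 = 1153.58
ΣP(2010)·Q(2010) = 0.35×338 + 1.42×217 + 55.77×16 + 2.36×70 = 118.3 + 308.14 + 892.32 + 165.2 = 1483.96
Index = 1153.58 / 1483.96 × 100 = 77.7366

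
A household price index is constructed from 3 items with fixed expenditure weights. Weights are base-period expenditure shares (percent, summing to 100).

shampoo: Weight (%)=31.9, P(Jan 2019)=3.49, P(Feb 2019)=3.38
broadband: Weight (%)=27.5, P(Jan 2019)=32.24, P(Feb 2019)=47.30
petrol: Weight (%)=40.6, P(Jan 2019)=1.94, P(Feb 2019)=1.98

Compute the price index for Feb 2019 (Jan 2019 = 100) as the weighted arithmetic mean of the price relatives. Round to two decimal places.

shampoo: 31.9 × (3.38/3.49) = 31.9 × 0.968481 = 30.8946
broadband: 27.5 × (47.30/32.24) = 27.5 × 1.467122 = 40.3458
petrol: 40.6 × (1.98/1.94) = 40.6 × 1.020619 = 41.4371
Index = Σ wᵢ·(p₁ᵢ/p₀ᵢ) = 30.8946 + 40.3458 + 41.4371 = 112.6775

112.68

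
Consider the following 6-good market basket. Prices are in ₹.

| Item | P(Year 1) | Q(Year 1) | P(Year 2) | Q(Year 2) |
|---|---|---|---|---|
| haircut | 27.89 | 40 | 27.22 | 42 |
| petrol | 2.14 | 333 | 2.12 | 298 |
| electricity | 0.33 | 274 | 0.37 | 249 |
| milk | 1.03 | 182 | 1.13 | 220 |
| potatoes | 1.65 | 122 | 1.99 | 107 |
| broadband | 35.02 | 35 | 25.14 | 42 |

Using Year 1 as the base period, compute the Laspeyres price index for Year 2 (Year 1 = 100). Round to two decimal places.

91.26

Laspeyres price index uses base-period quantities as weights.
ΣP(Year 2)·Q(Year 1) = 27.22×40 + 2.12×333 + 0.37×274 + 1.13×182 + 1.99×122 + 25.14×35 = 1088.8 + 705.96 + 101.38 + 205.66 + 242.78 + 879.9 = 3224.48
ΣP(Year 1)·Q(Year 1) = 27.89×40 + 2.14×333 + 0.33×274 + 1.03×182 + 1.65×122 + 35.02×35 = 1115.6 + 712.62 + 90.42 + 187.46 + 201.3 + 1225.7 = 3533.1
Index = 3224.48 / 3533.1 × 100 = 91.2649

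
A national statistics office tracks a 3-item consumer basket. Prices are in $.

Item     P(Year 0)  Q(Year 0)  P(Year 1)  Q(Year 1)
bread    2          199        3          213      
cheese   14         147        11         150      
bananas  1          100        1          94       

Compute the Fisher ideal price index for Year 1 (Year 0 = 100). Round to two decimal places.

Laspeyres component (base-period weights):
ΣP(Year 1)Q(Year 0) = 3×199 + 11×147 + 1×100 = 597 + 1617 + 100 = 2314
ΣP(Year 0)Q(Year 0) = 2×199 + 14×147 + 1×100 = 398 + 2058 + 100 = 2556
L = 2314 / 2556 × 100 = 90.5321
Paasche component (current-period weights):
ΣP(Year 1)Q(Year 1) = 3×213 + 11×150 + 1×94 = 639 + 1650 + 94 = 2383
ΣP(Year 0)Q(Year 1) = 2×213 + 14×150 + 1×94 = 426 + 2100 + 94 = 2620
P = 2383 / 2620 × 100 = 90.9542
Fisher = √(L × P) = √(90.5321 × 90.9542) = 90.7429

90.74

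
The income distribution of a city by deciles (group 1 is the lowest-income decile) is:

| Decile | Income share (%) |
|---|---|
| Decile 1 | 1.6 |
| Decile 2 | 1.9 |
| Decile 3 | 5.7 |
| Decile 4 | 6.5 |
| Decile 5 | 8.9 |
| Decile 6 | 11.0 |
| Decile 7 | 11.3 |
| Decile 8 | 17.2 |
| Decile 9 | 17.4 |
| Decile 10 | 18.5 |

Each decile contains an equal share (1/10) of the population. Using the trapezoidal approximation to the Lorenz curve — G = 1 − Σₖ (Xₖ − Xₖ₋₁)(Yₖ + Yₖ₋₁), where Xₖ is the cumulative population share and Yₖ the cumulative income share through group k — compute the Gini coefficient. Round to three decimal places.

Cumulative income shares Yₖ: 0.0160, 0.0350, 0.0920, 0.1570, 0.2460, 0.3560, 0.4690, 0.6410, 0.8150, 1.0000
Σ (Xₖ−Xₖ₋₁)(Yₖ+Yₖ₋₁) = (1/10)(0.0160+0.0000) + (1/10)(0.0350+0.0160) + (1/10)(0.0920+0.0350) + (1/10)(0.1570+0.0920) + (1/10)(0.2460+0.1570) + (1/10)(0.3560+0.2460) + (1/10)(0.4690+0.3560) + (1/10)(0.6410+0.4690) + (1/10)(0.8150+0.6410) + (1/10)(1.0000+0.8150)
  = 0.0016 + 0.0051 + 0.0127 + 0.0249 + 0.0403 + 0.0602 + 0.0825 + 0.1110 + 0.1456 + 0.1815 = 0.6654
G = 1 − 0.6654 = 0.3346

0.335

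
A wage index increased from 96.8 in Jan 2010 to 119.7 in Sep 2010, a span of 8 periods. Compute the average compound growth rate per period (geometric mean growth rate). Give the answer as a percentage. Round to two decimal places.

2.69%

Growth factor = (119.7/96.8)^(1/8) = (1.236570)^(1/8) = 1.026898
Growth rate = 1.026898 − 1 = 0.026898 = 2.6898%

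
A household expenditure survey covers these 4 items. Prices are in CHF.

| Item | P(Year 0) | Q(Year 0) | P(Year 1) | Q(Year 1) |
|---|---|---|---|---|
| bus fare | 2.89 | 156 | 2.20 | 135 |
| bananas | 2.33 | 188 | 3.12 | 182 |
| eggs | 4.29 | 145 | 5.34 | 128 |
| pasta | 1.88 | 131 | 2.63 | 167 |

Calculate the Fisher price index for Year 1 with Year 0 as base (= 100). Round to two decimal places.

Laspeyres component (base-period weights):
ΣP(Year 1)Q(Year 0) = 2.20×156 + 3.12×188 + 5.34×145 + 2.63×131 = 343.2 + 586.56 + 774.3 + 344.53 = 2048.59
ΣP(Year 0)Q(Year 0) = 2.89×156 + 2.33×188 + 4.29×145 + 1.88×131 = 450.84 + 438.04 + 622.05 + 246.28 = 1757.21
L = 2048.59 / 1757.21 × 100 = 116.5820
Paasche component (current-period weights):
ΣP(Year 1)Q(Year 1) = 2.20×135 + 3.12×182 + 5.34×128 + 2.63×167 = 297 + 567.84 + 683.52 + 439.21 = 1987.57
ΣP(Year 0)Q(Year 1) = 2.89×135 + 2.33×182 + 4.29×128 + 1.88×167 = 390.15 + 424.06 + 549.12 + 313.96 = 1677.29
P = 1987.57 / 1677.29 × 100 = 118.4989
Fisher = √(L × P) = √(116.5820 × 118.4989) = 117.5365

117.54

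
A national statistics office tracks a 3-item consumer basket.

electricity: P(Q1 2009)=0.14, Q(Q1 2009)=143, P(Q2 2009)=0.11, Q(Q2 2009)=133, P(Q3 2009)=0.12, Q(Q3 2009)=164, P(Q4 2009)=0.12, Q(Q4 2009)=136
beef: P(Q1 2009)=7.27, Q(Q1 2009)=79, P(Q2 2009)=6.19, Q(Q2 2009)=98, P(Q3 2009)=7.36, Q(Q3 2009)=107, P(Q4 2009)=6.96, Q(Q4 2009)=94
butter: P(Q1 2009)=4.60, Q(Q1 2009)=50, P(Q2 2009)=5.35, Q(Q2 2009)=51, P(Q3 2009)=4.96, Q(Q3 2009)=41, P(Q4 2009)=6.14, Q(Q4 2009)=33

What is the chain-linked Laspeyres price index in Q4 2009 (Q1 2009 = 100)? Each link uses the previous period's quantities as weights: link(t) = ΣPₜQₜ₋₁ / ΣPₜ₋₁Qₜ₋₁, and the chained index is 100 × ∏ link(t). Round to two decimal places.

104.32

Link Q1 2009→Q2 2009:
ΣP(Q2 2009)Q(Q1 2009) = 0.11×143 + 6.19×79 + 5.35×50 = 15.73 + 489.01 + 267.5 = 772.24
ΣP(Q1 2009)Q(Q1 2009) = 0.14×143 + 7.27×79 + 4.60×50 = 20.02 + 574.33 + 230 = 824.35
link = 772.24/824.35 = 0.936787
Link Q2 2009→Q3 2009:
ΣP(Q3 2009)Q(Q2 2009) = 0.12×133 + 7.36×98 + 4.96×51 = 15.96 + 721.28 + 252.96 = 990.2
ΣP(Q2 2009)Q(Q2 2009) = 0.11×133 + 6.19×98 + 5.35×51 = 14.63 + 606.62 + 272.85 = 894.1
link = 990.2/894.1 = 1.107482
Link Q3 2009→Q4 2009:
ΣP(Q4 2009)Q(Q3 2009) = 0.12×164 + 6.96×107 + 6.14×41 = 19.68 + 744.72 + 251.74 = 1016.14
ΣP(Q3 2009)Q(Q3 2009) = 0.12×164 + 7.36×107 + 4.96×41 = 19.68 + 787.52 + 203.36 = 1010.56
link = 1016.14/1010.56 = 1.005522
Chained index = 100 × 0.936787 × 1.107482 × 1.005522 = 104.3203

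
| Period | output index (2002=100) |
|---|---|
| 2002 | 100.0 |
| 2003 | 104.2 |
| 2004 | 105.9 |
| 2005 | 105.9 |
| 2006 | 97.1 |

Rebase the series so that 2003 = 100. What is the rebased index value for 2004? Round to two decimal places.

Rebased(2004) = 105.9 / 104.2 × 100 = 101.6315

101.63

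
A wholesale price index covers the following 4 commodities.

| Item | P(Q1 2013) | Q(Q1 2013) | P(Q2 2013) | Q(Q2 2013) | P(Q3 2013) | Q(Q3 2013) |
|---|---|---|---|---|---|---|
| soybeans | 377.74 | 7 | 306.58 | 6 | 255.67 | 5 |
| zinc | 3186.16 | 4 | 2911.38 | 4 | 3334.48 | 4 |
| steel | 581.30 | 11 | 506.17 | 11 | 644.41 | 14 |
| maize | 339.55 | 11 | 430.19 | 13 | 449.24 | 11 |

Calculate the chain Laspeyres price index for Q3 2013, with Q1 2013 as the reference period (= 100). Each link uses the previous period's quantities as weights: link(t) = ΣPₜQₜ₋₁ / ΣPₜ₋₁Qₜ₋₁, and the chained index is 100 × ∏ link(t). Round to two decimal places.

106.50

Link Q1 2013→Q2 2013:
ΣP(Q2 2013)Q(Q1 2013) = 306.58×7 + 2911.38×4 + 506.17×11 + 430.19×11 = 2146.06 + 11645.52 + 5567.87 + 4732.09 = 24091.54
ΣP(Q1 2013)Q(Q1 2013) = 377.74×7 + 3186.16×4 + 581.30×11 + 339.55×11 = 2644.18 + 12744.64 + 6394.3 + 3735.05 = 25518.17
link = 24091.54/25518.17 = 0.944094
Link Q2 2013→Q3 2013:
ΣP(Q3 2013)Q(Q2 2013) = 255.67×6 + 3334.48×4 + 644.41×11 + 449.24×13 = 1534.02 + 13337.92 + 7088.51 + 5840.12 = 27800.57
ΣP(Q2 2013)Q(Q2 2013) = 306.58×6 + 2911.38×4 + 506.17×11 + 430.19×13 = 1839.48 + 11645.52 + 5567.87 + 5592.47 = 24645.34
link = 27800.57/24645.34 = 1.128025
Chained index = 100 × 0.944094 × 1.128025 = 106.4962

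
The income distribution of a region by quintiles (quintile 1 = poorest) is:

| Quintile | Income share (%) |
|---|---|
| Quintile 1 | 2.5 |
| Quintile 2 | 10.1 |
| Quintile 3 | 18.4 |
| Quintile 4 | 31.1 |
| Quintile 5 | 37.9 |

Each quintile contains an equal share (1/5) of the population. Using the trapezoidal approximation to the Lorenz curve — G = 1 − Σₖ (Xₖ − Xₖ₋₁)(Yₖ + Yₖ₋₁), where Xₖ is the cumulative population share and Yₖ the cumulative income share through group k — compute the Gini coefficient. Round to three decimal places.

0.367

Cumulative income shares Yₖ: 0.0250, 0.1260, 0.3100, 0.6210, 1.0000
Σ (Xₖ−Xₖ₋₁)(Yₖ+Yₖ₋₁) = (1/5)(0.0250+0.0000) + (1/5)(0.1260+0.0250) + (1/5)(0.3100+0.1260) + (1/5)(0.6210+0.3100) + (1/5)(1.0000+0.6210)
  = 0.0050 + 0.0302 + 0.0872 + 0.1862 + 0.3242 = 0.6328
G = 1 − 0.6328 = 0.3672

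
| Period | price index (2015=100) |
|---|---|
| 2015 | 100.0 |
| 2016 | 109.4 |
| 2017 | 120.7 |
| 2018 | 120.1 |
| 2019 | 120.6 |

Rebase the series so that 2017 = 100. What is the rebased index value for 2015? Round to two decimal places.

Rebased(2015) = 100.0 / 120.7 × 100 = 82.8500

82.85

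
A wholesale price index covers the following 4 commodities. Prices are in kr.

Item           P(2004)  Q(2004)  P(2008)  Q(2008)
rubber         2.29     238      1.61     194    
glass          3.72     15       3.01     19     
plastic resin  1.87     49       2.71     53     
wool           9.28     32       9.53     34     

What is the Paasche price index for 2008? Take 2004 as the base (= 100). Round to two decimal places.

90.06

Paasche price index uses current-period quantities as weights.
ΣP(2008)·Q(2008) = 1.61×194 + 3.01×19 + 2.71×53 + 9.53×34 = 312.34 + 57.19 + 143.63 + 324.02 = 837.18
ΣP(2004)·Q(2008) = 2.29×194 + 3.72×19 + 1.87×53 + 9.28×34 = 444.26 + 70.68 + 99.11 + 315.52 = 929.57
Index = 837.18 / 929.57 × 100 = 90.0610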